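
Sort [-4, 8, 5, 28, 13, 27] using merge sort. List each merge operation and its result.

Divide and conquer:
  Merge [8] + [5] -> [5, 8]
  Merge [-4] + [5, 8] -> [-4, 5, 8]
  Merge [13] + [27] -> [13, 27]
  Merge [28] + [13, 27] -> [13, 27, 28]
  Merge [-4, 5, 8] + [13, 27, 28] -> [-4, 5, 8, 13, 27, 28]


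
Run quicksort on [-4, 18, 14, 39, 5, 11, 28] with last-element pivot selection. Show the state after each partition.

Partition 1: pivot=28 at index 5 -> [-4, 18, 14, 5, 11, 28, 39]
Partition 2: pivot=11 at index 2 -> [-4, 5, 11, 18, 14, 28, 39]
Partition 3: pivot=5 at index 1 -> [-4, 5, 11, 18, 14, 28, 39]
Partition 4: pivot=14 at index 3 -> [-4, 5, 11, 14, 18, 28, 39]


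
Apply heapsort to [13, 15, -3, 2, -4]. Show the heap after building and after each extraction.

Build heap: [15, 13, -3, 2, -4]
Extract 15: [13, 2, -3, -4, 15]
Extract 13: [2, -4, -3, 13, 15]
Extract 2: [-3, -4, 2, 13, 15]
Extract -3: [-4, -3, 2, 13, 15]


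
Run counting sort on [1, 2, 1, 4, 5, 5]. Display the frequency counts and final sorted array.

Count array: [0, 2, 1, 0, 1, 2]
(count[i] = number of elements equal to i)
Cumulative count: [0, 2, 3, 3, 4, 6]
Sorted: [1, 1, 2, 4, 5, 5]


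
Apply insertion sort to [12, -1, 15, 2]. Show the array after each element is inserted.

First element 12 is already 'sorted'
Insert -1: shifted 1 elements -> [-1, 12, 15, 2]
Insert 15: shifted 0 elements -> [-1, 12, 15, 2]
Insert 2: shifted 2 elements -> [-1, 2, 12, 15]


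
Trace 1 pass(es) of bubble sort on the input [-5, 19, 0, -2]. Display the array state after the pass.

After pass 1: [-5, 0, -2, 19] (2 swaps)
Total swaps: 2


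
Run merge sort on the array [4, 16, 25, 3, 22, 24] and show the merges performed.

Divide and conquer:
  Merge [16] + [25] -> [16, 25]
  Merge [4] + [16, 25] -> [4, 16, 25]
  Merge [22] + [24] -> [22, 24]
  Merge [3] + [22, 24] -> [3, 22, 24]
  Merge [4, 16, 25] + [3, 22, 24] -> [3, 4, 16, 22, 24, 25]


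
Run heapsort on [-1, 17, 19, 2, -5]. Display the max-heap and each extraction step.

Build heap: [19, 17, -1, 2, -5]
Extract 19: [17, 2, -1, -5, 19]
Extract 17: [2, -5, -1, 17, 19]
Extract 2: [-1, -5, 2, 17, 19]
Extract -1: [-5, -1, 2, 17, 19]


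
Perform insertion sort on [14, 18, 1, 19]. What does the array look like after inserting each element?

First element 14 is already 'sorted'
Insert 18: shifted 0 elements -> [14, 18, 1, 19]
Insert 1: shifted 2 elements -> [1, 14, 18, 19]
Insert 19: shifted 0 elements -> [1, 14, 18, 19]


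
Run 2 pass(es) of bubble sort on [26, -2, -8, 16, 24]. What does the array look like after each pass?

After pass 1: [-2, -8, 16, 24, 26] (4 swaps)
After pass 2: [-8, -2, 16, 24, 26] (1 swaps)
Total swaps: 5


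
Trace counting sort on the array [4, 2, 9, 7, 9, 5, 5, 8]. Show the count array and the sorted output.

Count array: [0, 0, 1, 0, 1, 2, 0, 1, 1, 2]
(count[i] = number of elements equal to i)
Cumulative count: [0, 0, 1, 1, 2, 4, 4, 5, 6, 8]
Sorted: [2, 4, 5, 5, 7, 8, 9, 9]


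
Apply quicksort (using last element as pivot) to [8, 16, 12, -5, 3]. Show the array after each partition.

Partition 1: pivot=3 at index 1 -> [-5, 3, 12, 8, 16]
Partition 2: pivot=16 at index 4 -> [-5, 3, 12, 8, 16]
Partition 3: pivot=8 at index 2 -> [-5, 3, 8, 12, 16]


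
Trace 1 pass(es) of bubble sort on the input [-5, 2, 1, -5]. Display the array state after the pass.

After pass 1: [-5, 1, -5, 2] (2 swaps)
Total swaps: 2


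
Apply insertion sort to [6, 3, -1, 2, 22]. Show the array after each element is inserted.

First element 6 is already 'sorted'
Insert 3: shifted 1 elements -> [3, 6, -1, 2, 22]
Insert -1: shifted 2 elements -> [-1, 3, 6, 2, 22]
Insert 2: shifted 2 elements -> [-1, 2, 3, 6, 22]
Insert 22: shifted 0 elements -> [-1, 2, 3, 6, 22]


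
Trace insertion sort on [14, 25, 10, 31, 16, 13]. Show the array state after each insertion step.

First element 14 is already 'sorted'
Insert 25: shifted 0 elements -> [14, 25, 10, 31, 16, 13]
Insert 10: shifted 2 elements -> [10, 14, 25, 31, 16, 13]
Insert 31: shifted 0 elements -> [10, 14, 25, 31, 16, 13]
Insert 16: shifted 2 elements -> [10, 14, 16, 25, 31, 13]
Insert 13: shifted 4 elements -> [10, 13, 14, 16, 25, 31]


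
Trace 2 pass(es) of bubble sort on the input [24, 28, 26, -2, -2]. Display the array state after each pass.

After pass 1: [24, 26, -2, -2, 28] (3 swaps)
After pass 2: [24, -2, -2, 26, 28] (2 swaps)
Total swaps: 5


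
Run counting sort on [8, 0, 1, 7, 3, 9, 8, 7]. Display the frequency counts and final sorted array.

Count array: [1, 1, 0, 1, 0, 0, 0, 2, 2, 1]
(count[i] = number of elements equal to i)
Cumulative count: [1, 2, 2, 3, 3, 3, 3, 5, 7, 8]
Sorted: [0, 1, 3, 7, 7, 8, 8, 9]


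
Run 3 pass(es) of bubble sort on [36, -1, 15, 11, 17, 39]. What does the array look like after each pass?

After pass 1: [-1, 15, 11, 17, 36, 39] (4 swaps)
After pass 2: [-1, 11, 15, 17, 36, 39] (1 swaps)
After pass 3: [-1, 11, 15, 17, 36, 39] (0 swaps)
Total swaps: 5


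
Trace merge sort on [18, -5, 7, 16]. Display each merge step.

Divide and conquer:
  Merge [18] + [-5] -> [-5, 18]
  Merge [7] + [16] -> [7, 16]
  Merge [-5, 18] + [7, 16] -> [-5, 7, 16, 18]


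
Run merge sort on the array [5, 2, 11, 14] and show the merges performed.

Divide and conquer:
  Merge [5] + [2] -> [2, 5]
  Merge [11] + [14] -> [11, 14]
  Merge [2, 5] + [11, 14] -> [2, 5, 11, 14]


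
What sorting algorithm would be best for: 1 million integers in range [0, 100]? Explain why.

Best choice: Counting sort
Reason: O(n + k) where k=100 is small; linear time beats O(n log n)


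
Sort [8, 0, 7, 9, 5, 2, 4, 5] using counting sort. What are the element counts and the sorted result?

Count array: [1, 0, 1, 0, 1, 2, 0, 1, 1, 1]
(count[i] = number of elements equal to i)
Cumulative count: [1, 1, 2, 2, 3, 5, 5, 6, 7, 8]
Sorted: [0, 2, 4, 5, 5, 7, 8, 9]


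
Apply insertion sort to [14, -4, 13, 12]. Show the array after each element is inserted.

First element 14 is already 'sorted'
Insert -4: shifted 1 elements -> [-4, 14, 13, 12]
Insert 13: shifted 1 elements -> [-4, 13, 14, 12]
Insert 12: shifted 2 elements -> [-4, 12, 13, 14]


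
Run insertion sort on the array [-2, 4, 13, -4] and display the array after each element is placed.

First element -2 is already 'sorted'
Insert 4: shifted 0 elements -> [-2, 4, 13, -4]
Insert 13: shifted 0 elements -> [-2, 4, 13, -4]
Insert -4: shifted 3 elements -> [-4, -2, 4, 13]


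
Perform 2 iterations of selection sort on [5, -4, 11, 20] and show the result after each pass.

Pass 1: Select minimum -4 at index 1, swap -> [-4, 5, 11, 20]
Pass 2: Select minimum 5 at index 1, swap -> [-4, 5, 11, 20]


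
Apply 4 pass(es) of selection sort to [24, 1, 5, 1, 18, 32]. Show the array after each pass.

Pass 1: Select minimum 1 at index 1, swap -> [1, 24, 5, 1, 18, 32]
Pass 2: Select minimum 1 at index 3, swap -> [1, 1, 5, 24, 18, 32]
Pass 3: Select minimum 5 at index 2, swap -> [1, 1, 5, 24, 18, 32]
Pass 4: Select minimum 18 at index 4, swap -> [1, 1, 5, 18, 24, 32]


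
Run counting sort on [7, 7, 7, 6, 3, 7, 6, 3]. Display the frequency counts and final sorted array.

Count array: [0, 0, 0, 2, 0, 0, 2, 4]
(count[i] = number of elements equal to i)
Cumulative count: [0, 0, 0, 2, 2, 2, 4, 8]
Sorted: [3, 3, 6, 6, 7, 7, 7, 7]


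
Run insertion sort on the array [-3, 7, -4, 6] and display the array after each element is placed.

First element -3 is already 'sorted'
Insert 7: shifted 0 elements -> [-3, 7, -4, 6]
Insert -4: shifted 2 elements -> [-4, -3, 7, 6]
Insert 6: shifted 1 elements -> [-4, -3, 6, 7]


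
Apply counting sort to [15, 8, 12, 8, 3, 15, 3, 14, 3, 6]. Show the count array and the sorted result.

Count array: [0, 0, 0, 3, 0, 0, 1, 0, 2, 0, 0, 0, 1, 0, 1, 2]
(count[i] = number of elements equal to i)
Cumulative count: [0, 0, 0, 3, 3, 3, 4, 4, 6, 6, 6, 6, 7, 7, 8, 10]
Sorted: [3, 3, 3, 6, 8, 8, 12, 14, 15, 15]


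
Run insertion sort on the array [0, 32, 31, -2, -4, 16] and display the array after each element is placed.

First element 0 is already 'sorted'
Insert 32: shifted 0 elements -> [0, 32, 31, -2, -4, 16]
Insert 31: shifted 1 elements -> [0, 31, 32, -2, -4, 16]
Insert -2: shifted 3 elements -> [-2, 0, 31, 32, -4, 16]
Insert -4: shifted 4 elements -> [-4, -2, 0, 31, 32, 16]
Insert 16: shifted 2 elements -> [-4, -2, 0, 16, 31, 32]


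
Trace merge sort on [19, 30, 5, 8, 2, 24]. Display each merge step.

Divide and conquer:
  Merge [30] + [5] -> [5, 30]
  Merge [19] + [5, 30] -> [5, 19, 30]
  Merge [2] + [24] -> [2, 24]
  Merge [8] + [2, 24] -> [2, 8, 24]
  Merge [5, 19, 30] + [2, 8, 24] -> [2, 5, 8, 19, 24, 30]


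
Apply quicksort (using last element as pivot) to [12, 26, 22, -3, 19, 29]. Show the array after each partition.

Partition 1: pivot=29 at index 5 -> [12, 26, 22, -3, 19, 29]
Partition 2: pivot=19 at index 2 -> [12, -3, 19, 26, 22, 29]
Partition 3: pivot=-3 at index 0 -> [-3, 12, 19, 26, 22, 29]
Partition 4: pivot=22 at index 3 -> [-3, 12, 19, 22, 26, 29]


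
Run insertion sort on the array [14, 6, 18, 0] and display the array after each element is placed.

First element 14 is already 'sorted'
Insert 6: shifted 1 elements -> [6, 14, 18, 0]
Insert 18: shifted 0 elements -> [6, 14, 18, 0]
Insert 0: shifted 3 elements -> [0, 6, 14, 18]


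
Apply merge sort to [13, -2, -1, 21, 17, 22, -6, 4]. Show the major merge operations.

Divide and conquer:
  Merge [13] + [-2] -> [-2, 13]
  Merge [-1] + [21] -> [-1, 21]
  Merge [-2, 13] + [-1, 21] -> [-2, -1, 13, 21]
  Merge [17] + [22] -> [17, 22]
  Merge [-6] + [4] -> [-6, 4]
  Merge [17, 22] + [-6, 4] -> [-6, 4, 17, 22]
  Merge [-2, -1, 13, 21] + [-6, 4, 17, 22] -> [-6, -2, -1, 4, 13, 17, 21, 22]


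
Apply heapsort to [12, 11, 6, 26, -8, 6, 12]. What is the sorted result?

Build heap: [26, 12, 12, 11, -8, 6, 6]
Extract 26: [12, 11, 12, 6, -8, 6, 26]
Extract 12: [12, 11, 6, 6, -8, 12, 26]
Extract 12: [11, 6, 6, -8, 12, 12, 26]
Extract 11: [6, -8, 6, 11, 12, 12, 26]
Extract 6: [6, -8, 6, 11, 12, 12, 26]
Extract 6: [-8, 6, 6, 11, 12, 12, 26]


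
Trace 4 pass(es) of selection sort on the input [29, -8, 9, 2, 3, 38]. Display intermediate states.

Pass 1: Select minimum -8 at index 1, swap -> [-8, 29, 9, 2, 3, 38]
Pass 2: Select minimum 2 at index 3, swap -> [-8, 2, 9, 29, 3, 38]
Pass 3: Select minimum 3 at index 4, swap -> [-8, 2, 3, 29, 9, 38]
Pass 4: Select minimum 9 at index 4, swap -> [-8, 2, 3, 9, 29, 38]


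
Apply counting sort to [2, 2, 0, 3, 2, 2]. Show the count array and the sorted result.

Count array: [1, 0, 4, 1]
(count[i] = number of elements equal to i)
Cumulative count: [1, 1, 5, 6]
Sorted: [0, 2, 2, 2, 2, 3]


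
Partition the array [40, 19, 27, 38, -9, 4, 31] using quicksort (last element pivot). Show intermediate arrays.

Partition 1: pivot=31 at index 4 -> [19, 27, -9, 4, 31, 38, 40]
Partition 2: pivot=4 at index 1 -> [-9, 4, 19, 27, 31, 38, 40]
Partition 3: pivot=27 at index 3 -> [-9, 4, 19, 27, 31, 38, 40]
Partition 4: pivot=40 at index 6 -> [-9, 4, 19, 27, 31, 38, 40]


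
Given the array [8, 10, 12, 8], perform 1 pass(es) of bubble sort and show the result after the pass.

After pass 1: [8, 10, 8, 12] (1 swaps)
Total swaps: 1


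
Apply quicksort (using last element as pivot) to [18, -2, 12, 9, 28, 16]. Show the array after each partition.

Partition 1: pivot=16 at index 3 -> [-2, 12, 9, 16, 28, 18]
Partition 2: pivot=9 at index 1 -> [-2, 9, 12, 16, 28, 18]
Partition 3: pivot=18 at index 4 -> [-2, 9, 12, 16, 18, 28]


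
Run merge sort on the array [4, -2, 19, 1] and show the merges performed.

Divide and conquer:
  Merge [4] + [-2] -> [-2, 4]
  Merge [19] + [1] -> [1, 19]
  Merge [-2, 4] + [1, 19] -> [-2, 1, 4, 19]


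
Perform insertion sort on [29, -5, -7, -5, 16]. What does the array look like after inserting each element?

First element 29 is already 'sorted'
Insert -5: shifted 1 elements -> [-5, 29, -7, -5, 16]
Insert -7: shifted 2 elements -> [-7, -5, 29, -5, 16]
Insert -5: shifted 1 elements -> [-7, -5, -5, 29, 16]
Insert 16: shifted 1 elements -> [-7, -5, -5, 16, 29]


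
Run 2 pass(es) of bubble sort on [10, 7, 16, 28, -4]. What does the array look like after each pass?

After pass 1: [7, 10, 16, -4, 28] (2 swaps)
After pass 2: [7, 10, -4, 16, 28] (1 swaps)
Total swaps: 3


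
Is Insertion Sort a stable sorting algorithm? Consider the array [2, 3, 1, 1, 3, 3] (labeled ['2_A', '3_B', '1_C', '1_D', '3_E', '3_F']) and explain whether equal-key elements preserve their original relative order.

Trace Insertion Sort on the labeled array (the key is the number; the letter only tracks identity):
  Insert 3_B at index 1: [2_A, 3_B, 1_C, 1_D, 3_E, 3_F]
  Insert 1_C at index 0: [1_C, 2_A, 3_B, 1_D, 3_E, 3_F]
  Insert 1_D at index 1: [1_C, 1_D, 2_A, 3_B, 3_E, 3_F]
  Insert 3_E at index 4: [1_C, 1_D, 2_A, 3_B, 3_E, 3_F]
  Insert 3_F at index 5: [1_C, 1_D, 2_A, 3_B, 3_E, 3_F]
Final order: [1_C, 1_D, 2_A, 3_B, 3_E, 3_F]
Equal keys:
  value 1: originally 1_C, 1_D; after sorting 1_C, 1_D -> order preserved
  value 3: originally 3_B, 3_E, 3_F; after sorting 3_B, 3_E, 3_F -> order preserved
All equal keys kept their original relative order. Insertion Sort is stable: elements are shifted only while they are strictly greater than the key, so a key is inserted after any equal elements already placed.
Answer: Stable


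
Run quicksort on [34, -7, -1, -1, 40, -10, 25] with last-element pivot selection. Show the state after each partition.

Partition 1: pivot=25 at index 4 -> [-7, -1, -1, -10, 25, 34, 40]
Partition 2: pivot=-10 at index 0 -> [-10, -1, -1, -7, 25, 34, 40]
Partition 3: pivot=-7 at index 1 -> [-10, -7, -1, -1, 25, 34, 40]
Partition 4: pivot=-1 at index 3 -> [-10, -7, -1, -1, 25, 34, 40]
Partition 5: pivot=40 at index 6 -> [-10, -7, -1, -1, 25, 34, 40]


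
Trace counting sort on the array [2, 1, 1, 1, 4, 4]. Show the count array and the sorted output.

Count array: [0, 3, 1, 0, 2]
(count[i] = number of elements equal to i)
Cumulative count: [0, 3, 4, 4, 6]
Sorted: [1, 1, 1, 2, 4, 4]


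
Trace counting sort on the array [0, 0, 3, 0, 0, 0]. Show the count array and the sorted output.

Count array: [5, 0, 0, 1]
(count[i] = number of elements equal to i)
Cumulative count: [5, 5, 5, 6]
Sorted: [0, 0, 0, 0, 0, 3]


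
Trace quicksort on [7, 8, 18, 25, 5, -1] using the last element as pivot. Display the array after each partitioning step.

Partition 1: pivot=-1 at index 0 -> [-1, 8, 18, 25, 5, 7]
Partition 2: pivot=7 at index 2 -> [-1, 5, 7, 25, 8, 18]
Partition 3: pivot=18 at index 4 -> [-1, 5, 7, 8, 18, 25]


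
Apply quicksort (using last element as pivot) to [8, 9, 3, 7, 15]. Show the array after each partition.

Partition 1: pivot=15 at index 4 -> [8, 9, 3, 7, 15]
Partition 2: pivot=7 at index 1 -> [3, 7, 8, 9, 15]
Partition 3: pivot=9 at index 3 -> [3, 7, 8, 9, 15]


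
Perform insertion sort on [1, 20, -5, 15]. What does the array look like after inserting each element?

First element 1 is already 'sorted'
Insert 20: shifted 0 elements -> [1, 20, -5, 15]
Insert -5: shifted 2 elements -> [-5, 1, 20, 15]
Insert 15: shifted 1 elements -> [-5, 1, 15, 20]


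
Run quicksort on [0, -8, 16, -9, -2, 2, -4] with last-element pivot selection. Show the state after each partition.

Partition 1: pivot=-4 at index 2 -> [-8, -9, -4, 0, -2, 2, 16]
Partition 2: pivot=-9 at index 0 -> [-9, -8, -4, 0, -2, 2, 16]
Partition 3: pivot=16 at index 6 -> [-9, -8, -4, 0, -2, 2, 16]
Partition 4: pivot=2 at index 5 -> [-9, -8, -4, 0, -2, 2, 16]
Partition 5: pivot=-2 at index 3 -> [-9, -8, -4, -2, 0, 2, 16]


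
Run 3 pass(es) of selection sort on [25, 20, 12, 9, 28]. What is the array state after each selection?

Pass 1: Select minimum 9 at index 3, swap -> [9, 20, 12, 25, 28]
Pass 2: Select minimum 12 at index 2, swap -> [9, 12, 20, 25, 28]
Pass 3: Select minimum 20 at index 2, swap -> [9, 12, 20, 25, 28]


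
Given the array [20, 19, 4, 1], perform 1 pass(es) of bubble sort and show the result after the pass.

After pass 1: [19, 4, 1, 20] (3 swaps)
Total swaps: 3


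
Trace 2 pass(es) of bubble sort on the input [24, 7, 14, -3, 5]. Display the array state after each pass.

After pass 1: [7, 14, -3, 5, 24] (4 swaps)
After pass 2: [7, -3, 5, 14, 24] (2 swaps)
Total swaps: 6


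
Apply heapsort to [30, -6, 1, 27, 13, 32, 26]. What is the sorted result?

Build heap: [32, 27, 30, -6, 13, 1, 26]
Extract 32: [30, 27, 26, -6, 13, 1, 32]
Extract 30: [27, 13, 26, -6, 1, 30, 32]
Extract 27: [26, 13, 1, -6, 27, 30, 32]
Extract 26: [13, -6, 1, 26, 27, 30, 32]
Extract 13: [1, -6, 13, 26, 27, 30, 32]
Extract 1: [-6, 1, 13, 26, 27, 30, 32]


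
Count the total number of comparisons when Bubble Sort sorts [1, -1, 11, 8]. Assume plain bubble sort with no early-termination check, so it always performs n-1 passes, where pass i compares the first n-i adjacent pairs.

Pass 1: compare adjacent pairs (0,1)..(2,3) = 3 comparison(s), 2 swap(s) -> [-1, 1, 8, 11]
Pass 2: compare adjacent pairs (0,1)..(1,2) = 2 comparison(s), 0 swap(s) -> [-1, 1, 8, 11]
Pass 3: compare adjacent pairs (0,1)..(0,1) = 1 comparison(s), 0 swap(s) -> [-1, 1, 8, 11]
Total comparisons: 3 + 2 + 1 = 6


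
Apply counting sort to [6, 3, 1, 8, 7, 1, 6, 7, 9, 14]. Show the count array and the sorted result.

Count array: [0, 2, 0, 1, 0, 0, 2, 2, 1, 1, 0, 0, 0, 0, 1]
(count[i] = number of elements equal to i)
Cumulative count: [0, 2, 2, 3, 3, 3, 5, 7, 8, 9, 9, 9, 9, 9, 10]
Sorted: [1, 1, 3, 6, 6, 7, 7, 8, 9, 14]


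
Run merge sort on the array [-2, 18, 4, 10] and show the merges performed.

Divide and conquer:
  Merge [-2] + [18] -> [-2, 18]
  Merge [4] + [10] -> [4, 10]
  Merge [-2, 18] + [4, 10] -> [-2, 4, 10, 18]


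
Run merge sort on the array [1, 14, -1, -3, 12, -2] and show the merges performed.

Divide and conquer:
  Merge [14] + [-1] -> [-1, 14]
  Merge [1] + [-1, 14] -> [-1, 1, 14]
  Merge [12] + [-2] -> [-2, 12]
  Merge [-3] + [-2, 12] -> [-3, -2, 12]
  Merge [-1, 1, 14] + [-3, -2, 12] -> [-3, -2, -1, 1, 12, 14]


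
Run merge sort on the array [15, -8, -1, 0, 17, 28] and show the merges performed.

Divide and conquer:
  Merge [-8] + [-1] -> [-8, -1]
  Merge [15] + [-8, -1] -> [-8, -1, 15]
  Merge [17] + [28] -> [17, 28]
  Merge [0] + [17, 28] -> [0, 17, 28]
  Merge [-8, -1, 15] + [0, 17, 28] -> [-8, -1, 0, 15, 17, 28]


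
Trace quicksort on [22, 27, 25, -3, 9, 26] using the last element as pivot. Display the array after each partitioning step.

Partition 1: pivot=26 at index 4 -> [22, 25, -3, 9, 26, 27]
Partition 2: pivot=9 at index 1 -> [-3, 9, 22, 25, 26, 27]
Partition 3: pivot=25 at index 3 -> [-3, 9, 22, 25, 26, 27]


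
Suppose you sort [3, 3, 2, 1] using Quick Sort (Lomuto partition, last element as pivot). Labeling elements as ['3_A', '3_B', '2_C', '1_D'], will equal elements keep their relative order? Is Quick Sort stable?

Trace Quick Sort on the labeled array (the key is the number; the letter only tracks identity):
  Partition indices 0..3 around pivot 1_D -> [1_D, 3_B, 2_C, 3_A]
  Partition indices 1..3 around pivot 3_A -> [1_D, 3_B, 2_C, 3_A]
  Partition indices 1..2 around pivot 2_C -> [1_D, 2_C, 3_B, 3_A]
Final order: [1_D, 2_C, 3_B, 3_A]
Equal keys:
  value 3: originally 3_A, 3_B; after sorting 3_B, 3_A -> order changed
Equal keys were reordered, so Quick Sort is not stable: partition swaps elements across long distances and can reorder equal keys. (One such input is enough; an unstable sort may happen to preserve order on other inputs, but it gives no guarantee.)
Answer: Not stable


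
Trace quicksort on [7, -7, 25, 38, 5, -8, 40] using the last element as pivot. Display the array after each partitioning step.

Partition 1: pivot=40 at index 6 -> [7, -7, 25, 38, 5, -8, 40]
Partition 2: pivot=-8 at index 0 -> [-8, -7, 25, 38, 5, 7, 40]
Partition 3: pivot=7 at index 3 -> [-8, -7, 5, 7, 25, 38, 40]
Partition 4: pivot=5 at index 2 -> [-8, -7, 5, 7, 25, 38, 40]
Partition 5: pivot=38 at index 5 -> [-8, -7, 5, 7, 25, 38, 40]


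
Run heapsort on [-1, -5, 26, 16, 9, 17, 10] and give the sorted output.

Build heap: [26, 16, 17, -5, 9, -1, 10]
Extract 26: [17, 16, 10, -5, 9, -1, 26]
Extract 17: [16, 9, 10, -5, -1, 17, 26]
Extract 16: [10, 9, -1, -5, 16, 17, 26]
Extract 10: [9, -5, -1, 10, 16, 17, 26]
Extract 9: [-1, -5, 9, 10, 16, 17, 26]
Extract -1: [-5, -1, 9, 10, 16, 17, 26]


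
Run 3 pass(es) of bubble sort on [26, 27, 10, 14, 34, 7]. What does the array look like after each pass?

After pass 1: [26, 10, 14, 27, 7, 34] (3 swaps)
After pass 2: [10, 14, 26, 7, 27, 34] (3 swaps)
After pass 3: [10, 14, 7, 26, 27, 34] (1 swaps)
Total swaps: 7


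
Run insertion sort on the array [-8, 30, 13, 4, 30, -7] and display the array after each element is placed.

First element -8 is already 'sorted'
Insert 30: shifted 0 elements -> [-8, 30, 13, 4, 30, -7]
Insert 13: shifted 1 elements -> [-8, 13, 30, 4, 30, -7]
Insert 4: shifted 2 elements -> [-8, 4, 13, 30, 30, -7]
Insert 30: shifted 0 elements -> [-8, 4, 13, 30, 30, -7]
Insert -7: shifted 4 elements -> [-8, -7, 4, 13, 30, 30]


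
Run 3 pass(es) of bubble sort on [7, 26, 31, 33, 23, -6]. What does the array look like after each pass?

After pass 1: [7, 26, 31, 23, -6, 33] (2 swaps)
After pass 2: [7, 26, 23, -6, 31, 33] (2 swaps)
After pass 3: [7, 23, -6, 26, 31, 33] (2 swaps)
Total swaps: 6


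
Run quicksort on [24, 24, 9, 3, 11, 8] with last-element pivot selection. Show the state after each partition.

Partition 1: pivot=8 at index 1 -> [3, 8, 9, 24, 11, 24]
Partition 2: pivot=24 at index 5 -> [3, 8, 9, 24, 11, 24]
Partition 3: pivot=11 at index 3 -> [3, 8, 9, 11, 24, 24]


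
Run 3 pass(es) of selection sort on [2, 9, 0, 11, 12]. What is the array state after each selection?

Pass 1: Select minimum 0 at index 2, swap -> [0, 9, 2, 11, 12]
Pass 2: Select minimum 2 at index 2, swap -> [0, 2, 9, 11, 12]
Pass 3: Select minimum 9 at index 2, swap -> [0, 2, 9, 11, 12]


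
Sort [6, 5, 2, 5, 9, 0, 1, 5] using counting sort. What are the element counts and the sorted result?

Count array: [1, 1, 1, 0, 0, 3, 1, 0, 0, 1]
(count[i] = number of elements equal to i)
Cumulative count: [1, 2, 3, 3, 3, 6, 7, 7, 7, 8]
Sorted: [0, 1, 2, 5, 5, 5, 6, 9]


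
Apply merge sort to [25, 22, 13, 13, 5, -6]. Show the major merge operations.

Divide and conquer:
  Merge [22] + [13] -> [13, 22]
  Merge [25] + [13, 22] -> [13, 22, 25]
  Merge [5] + [-6] -> [-6, 5]
  Merge [13] + [-6, 5] -> [-6, 5, 13]
  Merge [13, 22, 25] + [-6, 5, 13] -> [-6, 5, 13, 13, 22, 25]


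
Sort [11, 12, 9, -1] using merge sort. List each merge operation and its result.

Divide and conquer:
  Merge [11] + [12] -> [11, 12]
  Merge [9] + [-1] -> [-1, 9]
  Merge [11, 12] + [-1, 9] -> [-1, 9, 11, 12]


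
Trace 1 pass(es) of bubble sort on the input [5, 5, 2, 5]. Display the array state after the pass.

After pass 1: [5, 2, 5, 5] (1 swaps)
Total swaps: 1


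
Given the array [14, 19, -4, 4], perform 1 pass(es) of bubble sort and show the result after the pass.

After pass 1: [14, -4, 4, 19] (2 swaps)
Total swaps: 2


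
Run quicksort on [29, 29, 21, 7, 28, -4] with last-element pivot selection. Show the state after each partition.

Partition 1: pivot=-4 at index 0 -> [-4, 29, 21, 7, 28, 29]
Partition 2: pivot=29 at index 5 -> [-4, 29, 21, 7, 28, 29]
Partition 3: pivot=28 at index 3 -> [-4, 21, 7, 28, 29, 29]
Partition 4: pivot=7 at index 1 -> [-4, 7, 21, 28, 29, 29]


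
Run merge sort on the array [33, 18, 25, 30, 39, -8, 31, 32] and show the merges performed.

Divide and conquer:
  Merge [33] + [18] -> [18, 33]
  Merge [25] + [30] -> [25, 30]
  Merge [18, 33] + [25, 30] -> [18, 25, 30, 33]
  Merge [39] + [-8] -> [-8, 39]
  Merge [31] + [32] -> [31, 32]
  Merge [-8, 39] + [31, 32] -> [-8, 31, 32, 39]
  Merge [18, 25, 30, 33] + [-8, 31, 32, 39] -> [-8, 18, 25, 30, 31, 32, 33, 39]


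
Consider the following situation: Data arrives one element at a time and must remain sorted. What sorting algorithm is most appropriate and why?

Best choice: Insertion sort
Reason: Insertion sort naturally handles online/streaming input by inserting each new element into sorted position


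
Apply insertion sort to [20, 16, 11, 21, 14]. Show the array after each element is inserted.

First element 20 is already 'sorted'
Insert 16: shifted 1 elements -> [16, 20, 11, 21, 14]
Insert 11: shifted 2 elements -> [11, 16, 20, 21, 14]
Insert 21: shifted 0 elements -> [11, 16, 20, 21, 14]
Insert 14: shifted 3 elements -> [11, 14, 16, 20, 21]


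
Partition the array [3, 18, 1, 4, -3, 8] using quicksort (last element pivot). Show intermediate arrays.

Partition 1: pivot=8 at index 4 -> [3, 1, 4, -3, 8, 18]
Partition 2: pivot=-3 at index 0 -> [-3, 1, 4, 3, 8, 18]
Partition 3: pivot=3 at index 2 -> [-3, 1, 3, 4, 8, 18]


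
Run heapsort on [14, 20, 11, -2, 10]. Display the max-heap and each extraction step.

Build heap: [20, 14, 11, -2, 10]
Extract 20: [14, 10, 11, -2, 20]
Extract 14: [11, 10, -2, 14, 20]
Extract 11: [10, -2, 11, 14, 20]
Extract 10: [-2, 10, 11, 14, 20]


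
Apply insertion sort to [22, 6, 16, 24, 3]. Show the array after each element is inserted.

First element 22 is already 'sorted'
Insert 6: shifted 1 elements -> [6, 22, 16, 24, 3]
Insert 16: shifted 1 elements -> [6, 16, 22, 24, 3]
Insert 24: shifted 0 elements -> [6, 16, 22, 24, 3]
Insert 3: shifted 4 elements -> [3, 6, 16, 22, 24]


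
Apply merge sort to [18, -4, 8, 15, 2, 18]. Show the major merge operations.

Divide and conquer:
  Merge [-4] + [8] -> [-4, 8]
  Merge [18] + [-4, 8] -> [-4, 8, 18]
  Merge [2] + [18] -> [2, 18]
  Merge [15] + [2, 18] -> [2, 15, 18]
  Merge [-4, 8, 18] + [2, 15, 18] -> [-4, 2, 8, 15, 18, 18]


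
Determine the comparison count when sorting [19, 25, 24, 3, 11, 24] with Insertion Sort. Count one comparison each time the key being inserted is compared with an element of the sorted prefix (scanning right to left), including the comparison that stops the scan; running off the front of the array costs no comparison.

Insert 25: 19 <= 25 (stop) = 1 comparison(s) -> [19, 25, 24, 3, 11, 24]
Insert 24: 25 > 24 (shift), 19 <= 24 (stop) = 2 comparison(s) -> [19, 24, 25, 3, 11, 24]
Insert 3: 25 > 3 (shift), 24 > 3 (shift), 19 > 3 (shift), reached front = 3 comparison(s) -> [3, 19, 24, 25, 11, 24]
Insert 11: 25 > 11 (shift), 24 > 11 (shift), 19 > 11 (shift), 3 <= 11 (stop) = 4 comparison(s) -> [3, 11, 19, 24, 25, 24]
Insert 24: 25 > 24 (shift), 24 <= 24 (stop) = 2 comparison(s) -> [3, 11, 19, 24, 24, 25]
Total comparisons: 1 + 2 + 3 + 4 + 2 = 12


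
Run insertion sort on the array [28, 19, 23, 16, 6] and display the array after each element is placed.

First element 28 is already 'sorted'
Insert 19: shifted 1 elements -> [19, 28, 23, 16, 6]
Insert 23: shifted 1 elements -> [19, 23, 28, 16, 6]
Insert 16: shifted 3 elements -> [16, 19, 23, 28, 6]
Insert 6: shifted 4 elements -> [6, 16, 19, 23, 28]


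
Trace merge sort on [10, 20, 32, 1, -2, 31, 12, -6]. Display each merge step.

Divide and conquer:
  Merge [10] + [20] -> [10, 20]
  Merge [32] + [1] -> [1, 32]
  Merge [10, 20] + [1, 32] -> [1, 10, 20, 32]
  Merge [-2] + [31] -> [-2, 31]
  Merge [12] + [-6] -> [-6, 12]
  Merge [-2, 31] + [-6, 12] -> [-6, -2, 12, 31]
  Merge [1, 10, 20, 32] + [-6, -2, 12, 31] -> [-6, -2, 1, 10, 12, 20, 31, 32]


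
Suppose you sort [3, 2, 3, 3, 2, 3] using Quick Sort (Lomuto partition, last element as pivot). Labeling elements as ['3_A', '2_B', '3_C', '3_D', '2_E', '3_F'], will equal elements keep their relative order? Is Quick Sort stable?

Trace Quick Sort on the labeled array (the key is the number; the letter only tracks identity):
  Partition indices 0..5 around pivot 3_F -> [3_A, 2_B, 3_C, 3_D, 2_E, 3_F]
  Partition indices 0..4 around pivot 2_E -> [2_B, 2_E, 3_C, 3_D, 3_A, 3_F]
  Partition indices 2..4 around pivot 3_A -> [2_B, 2_E, 3_C, 3_D, 3_A, 3_F]
  Partition indices 2..3 around pivot 3_D -> [2_B, 2_E, 3_C, 3_D, 3_A, 3_F]
Final order: [2_B, 2_E, 3_C, 3_D, 3_A, 3_F]
Equal keys:
  value 2: originally 2_B, 2_E; after sorting 2_B, 2_E -> order preserved
  value 3: originally 3_A, 3_C, 3_D, 3_F; after sorting 3_C, 3_D, 3_A, 3_F -> order changed
Equal keys were reordered, so Quick Sort is not stable: partition swaps elements across long distances and can reorder equal keys. (One such input is enough; an unstable sort may happen to preserve order on other inputs, but it gives no guarantee.)
Answer: Not stable


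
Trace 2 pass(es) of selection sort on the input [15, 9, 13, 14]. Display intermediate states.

Pass 1: Select minimum 9 at index 1, swap -> [9, 15, 13, 14]
Pass 2: Select minimum 13 at index 2, swap -> [9, 13, 15, 14]


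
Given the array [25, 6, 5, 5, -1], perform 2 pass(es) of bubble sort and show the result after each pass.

After pass 1: [6, 5, 5, -1, 25] (4 swaps)
After pass 2: [5, 5, -1, 6, 25] (3 swaps)
Total swaps: 7


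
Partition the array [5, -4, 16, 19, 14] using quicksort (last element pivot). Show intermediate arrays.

Partition 1: pivot=14 at index 2 -> [5, -4, 14, 19, 16]
Partition 2: pivot=-4 at index 0 -> [-4, 5, 14, 19, 16]
Partition 3: pivot=16 at index 3 -> [-4, 5, 14, 16, 19]


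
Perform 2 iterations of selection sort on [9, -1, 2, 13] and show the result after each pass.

Pass 1: Select minimum -1 at index 1, swap -> [-1, 9, 2, 13]
Pass 2: Select minimum 2 at index 2, swap -> [-1, 2, 9, 13]


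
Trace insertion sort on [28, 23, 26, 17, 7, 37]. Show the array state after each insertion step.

First element 28 is already 'sorted'
Insert 23: shifted 1 elements -> [23, 28, 26, 17, 7, 37]
Insert 26: shifted 1 elements -> [23, 26, 28, 17, 7, 37]
Insert 17: shifted 3 elements -> [17, 23, 26, 28, 7, 37]
Insert 7: shifted 4 elements -> [7, 17, 23, 26, 28, 37]
Insert 37: shifted 0 elements -> [7, 17, 23, 26, 28, 37]


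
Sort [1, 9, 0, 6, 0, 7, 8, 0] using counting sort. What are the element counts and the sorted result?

Count array: [3, 1, 0, 0, 0, 0, 1, 1, 1, 1]
(count[i] = number of elements equal to i)
Cumulative count: [3, 4, 4, 4, 4, 4, 5, 6, 7, 8]
Sorted: [0, 0, 0, 1, 6, 7, 8, 9]


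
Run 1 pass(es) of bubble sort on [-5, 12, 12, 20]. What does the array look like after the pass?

After pass 1: [-5, 12, 12, 20] (0 swaps)
Total swaps: 0


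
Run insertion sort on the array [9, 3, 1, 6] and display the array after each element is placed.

First element 9 is already 'sorted'
Insert 3: shifted 1 elements -> [3, 9, 1, 6]
Insert 1: shifted 2 elements -> [1, 3, 9, 6]
Insert 6: shifted 1 elements -> [1, 3, 6, 9]


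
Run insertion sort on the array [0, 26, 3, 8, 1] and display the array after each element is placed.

First element 0 is already 'sorted'
Insert 26: shifted 0 elements -> [0, 26, 3, 8, 1]
Insert 3: shifted 1 elements -> [0, 3, 26, 8, 1]
Insert 8: shifted 1 elements -> [0, 3, 8, 26, 1]
Insert 1: shifted 3 elements -> [0, 1, 3, 8, 26]


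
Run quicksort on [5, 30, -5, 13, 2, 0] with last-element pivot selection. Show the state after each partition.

Partition 1: pivot=0 at index 1 -> [-5, 0, 5, 13, 2, 30]
Partition 2: pivot=30 at index 5 -> [-5, 0, 5, 13, 2, 30]
Partition 3: pivot=2 at index 2 -> [-5, 0, 2, 13, 5, 30]
Partition 4: pivot=5 at index 3 -> [-5, 0, 2, 5, 13, 30]


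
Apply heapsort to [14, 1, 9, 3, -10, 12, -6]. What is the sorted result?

Build heap: [14, 3, 12, 1, -10, 9, -6]
Extract 14: [12, 3, 9, 1, -10, -6, 14]
Extract 12: [9, 3, -6, 1, -10, 12, 14]
Extract 9: [3, 1, -6, -10, 9, 12, 14]
Extract 3: [1, -10, -6, 3, 9, 12, 14]
Extract 1: [-6, -10, 1, 3, 9, 12, 14]
Extract -6: [-10, -6, 1, 3, 9, 12, 14]


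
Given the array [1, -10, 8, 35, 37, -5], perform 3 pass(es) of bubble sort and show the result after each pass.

After pass 1: [-10, 1, 8, 35, -5, 37] (2 swaps)
After pass 2: [-10, 1, 8, -5, 35, 37] (1 swaps)
After pass 3: [-10, 1, -5, 8, 35, 37] (1 swaps)
Total swaps: 4


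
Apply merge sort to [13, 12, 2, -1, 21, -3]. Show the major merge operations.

Divide and conquer:
  Merge [12] + [2] -> [2, 12]
  Merge [13] + [2, 12] -> [2, 12, 13]
  Merge [21] + [-3] -> [-3, 21]
  Merge [-1] + [-3, 21] -> [-3, -1, 21]
  Merge [2, 12, 13] + [-3, -1, 21] -> [-3, -1, 2, 12, 13, 21]


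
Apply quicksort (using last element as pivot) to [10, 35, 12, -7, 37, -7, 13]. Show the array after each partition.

Partition 1: pivot=13 at index 4 -> [10, 12, -7, -7, 13, 35, 37]
Partition 2: pivot=-7 at index 1 -> [-7, -7, 10, 12, 13, 35, 37]
Partition 3: pivot=12 at index 3 -> [-7, -7, 10, 12, 13, 35, 37]
Partition 4: pivot=37 at index 6 -> [-7, -7, 10, 12, 13, 35, 37]


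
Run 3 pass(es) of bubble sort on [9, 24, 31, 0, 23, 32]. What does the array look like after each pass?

After pass 1: [9, 24, 0, 23, 31, 32] (2 swaps)
After pass 2: [9, 0, 23, 24, 31, 32] (2 swaps)
After pass 3: [0, 9, 23, 24, 31, 32] (1 swaps)
Total swaps: 5


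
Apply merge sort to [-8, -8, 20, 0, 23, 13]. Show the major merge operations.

Divide and conquer:
  Merge [-8] + [20] -> [-8, 20]
  Merge [-8] + [-8, 20] -> [-8, -8, 20]
  Merge [23] + [13] -> [13, 23]
  Merge [0] + [13, 23] -> [0, 13, 23]
  Merge [-8, -8, 20] + [0, 13, 23] -> [-8, -8, 0, 13, 20, 23]


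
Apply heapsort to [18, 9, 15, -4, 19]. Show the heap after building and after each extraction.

Build heap: [19, 18, 15, -4, 9]
Extract 19: [18, 9, 15, -4, 19]
Extract 18: [15, 9, -4, 18, 19]
Extract 15: [9, -4, 15, 18, 19]
Extract 9: [-4, 9, 15, 18, 19]


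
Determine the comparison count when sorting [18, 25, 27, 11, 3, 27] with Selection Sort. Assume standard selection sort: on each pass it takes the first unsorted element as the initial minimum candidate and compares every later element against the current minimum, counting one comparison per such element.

Pass 1: scan indices 1..5 for the minimum = 5 comparison(s); min is 3, place at index 0 -> [3, 25, 27, 11, 18, 27]
Pass 2: scan indices 2..5 for the minimum = 4 comparison(s); min is 11, place at index 1 -> [3, 11, 27, 25, 18, 27]
Pass 3: scan indices 3..5 for the minimum = 3 comparison(s); min is 18, place at index 2 -> [3, 11, 18, 25, 27, 27]
Pass 4: scan indices 4..5 for the minimum = 2 comparison(s); min is 25, place at index 3 -> [3, 11, 18, 25, 27, 27]
Pass 5: scan indices 5..5 for the minimum = 1 comparison(s); min is 27, place at index 4 -> [3, 11, 18, 25, 27, 27]
Selection sort always scans the whole unsorted suffix, so the count is (n-1) + (n-2) + ... + 1 = n(n-1)/2 = 6*5/2 = 15 regardless of the input order.
Total comparisons: 5 + 4 + 3 + 2 + 1 = 15


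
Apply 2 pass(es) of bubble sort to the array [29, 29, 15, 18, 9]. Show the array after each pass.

After pass 1: [29, 15, 18, 9, 29] (3 swaps)
After pass 2: [15, 18, 9, 29, 29] (3 swaps)
Total swaps: 6


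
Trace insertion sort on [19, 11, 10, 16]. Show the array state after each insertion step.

First element 19 is already 'sorted'
Insert 11: shifted 1 elements -> [11, 19, 10, 16]
Insert 10: shifted 2 elements -> [10, 11, 19, 16]
Insert 16: shifted 1 elements -> [10, 11, 16, 19]


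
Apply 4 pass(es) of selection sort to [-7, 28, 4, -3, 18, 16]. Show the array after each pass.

Pass 1: Select minimum -7 at index 0, swap -> [-7, 28, 4, -3, 18, 16]
Pass 2: Select minimum -3 at index 3, swap -> [-7, -3, 4, 28, 18, 16]
Pass 3: Select minimum 4 at index 2, swap -> [-7, -3, 4, 28, 18, 16]
Pass 4: Select minimum 16 at index 5, swap -> [-7, -3, 4, 16, 18, 28]


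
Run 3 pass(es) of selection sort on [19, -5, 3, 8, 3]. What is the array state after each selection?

Pass 1: Select minimum -5 at index 1, swap -> [-5, 19, 3, 8, 3]
Pass 2: Select minimum 3 at index 2, swap -> [-5, 3, 19, 8, 3]
Pass 3: Select minimum 3 at index 4, swap -> [-5, 3, 3, 8, 19]


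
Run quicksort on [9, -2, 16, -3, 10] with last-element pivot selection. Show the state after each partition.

Partition 1: pivot=10 at index 3 -> [9, -2, -3, 10, 16]
Partition 2: pivot=-3 at index 0 -> [-3, -2, 9, 10, 16]
Partition 3: pivot=9 at index 2 -> [-3, -2, 9, 10, 16]


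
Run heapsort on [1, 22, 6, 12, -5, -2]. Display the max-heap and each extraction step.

Build heap: [22, 12, 6, 1, -5, -2]
Extract 22: [12, 1, 6, -2, -5, 22]
Extract 12: [6, 1, -5, -2, 12, 22]
Extract 6: [1, -2, -5, 6, 12, 22]
Extract 1: [-2, -5, 1, 6, 12, 22]
Extract -2: [-5, -2, 1, 6, 12, 22]


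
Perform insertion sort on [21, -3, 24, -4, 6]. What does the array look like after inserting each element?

First element 21 is already 'sorted'
Insert -3: shifted 1 elements -> [-3, 21, 24, -4, 6]
Insert 24: shifted 0 elements -> [-3, 21, 24, -4, 6]
Insert -4: shifted 3 elements -> [-4, -3, 21, 24, 6]
Insert 6: shifted 2 elements -> [-4, -3, 6, 21, 24]


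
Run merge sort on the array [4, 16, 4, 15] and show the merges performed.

Divide and conquer:
  Merge [4] + [16] -> [4, 16]
  Merge [4] + [15] -> [4, 15]
  Merge [4, 16] + [4, 15] -> [4, 4, 15, 16]


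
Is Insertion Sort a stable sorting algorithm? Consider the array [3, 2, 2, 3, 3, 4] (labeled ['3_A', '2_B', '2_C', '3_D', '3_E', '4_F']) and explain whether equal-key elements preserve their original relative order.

Trace Insertion Sort on the labeled array (the key is the number; the letter only tracks identity):
  Insert 2_B at index 0: [2_B, 3_A, 2_C, 3_D, 3_E, 4_F]
  Insert 2_C at index 1: [2_B, 2_C, 3_A, 3_D, 3_E, 4_F]
  Insert 3_D at index 3: [2_B, 2_C, 3_A, 3_D, 3_E, 4_F]
  Insert 3_E at index 4: [2_B, 2_C, 3_A, 3_D, 3_E, 4_F]
  Insert 4_F at index 5: [2_B, 2_C, 3_A, 3_D, 3_E, 4_F]
Final order: [2_B, 2_C, 3_A, 3_D, 3_E, 4_F]
Equal keys:
  value 2: originally 2_B, 2_C; after sorting 2_B, 2_C -> order preserved
  value 3: originally 3_A, 3_D, 3_E; after sorting 3_A, 3_D, 3_E -> order preserved
All equal keys kept their original relative order. Insertion Sort is stable: elements are shifted only while they are strictly greater than the key, so a key is inserted after any equal elements already placed.
Answer: Stable


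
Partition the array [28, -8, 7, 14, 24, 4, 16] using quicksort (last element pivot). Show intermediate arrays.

Partition 1: pivot=16 at index 4 -> [-8, 7, 14, 4, 16, 28, 24]
Partition 2: pivot=4 at index 1 -> [-8, 4, 14, 7, 16, 28, 24]
Partition 3: pivot=7 at index 2 -> [-8, 4, 7, 14, 16, 28, 24]
Partition 4: pivot=24 at index 5 -> [-8, 4, 7, 14, 16, 24, 28]


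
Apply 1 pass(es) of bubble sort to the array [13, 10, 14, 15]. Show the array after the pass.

After pass 1: [10, 13, 14, 15] (1 swaps)
Total swaps: 1


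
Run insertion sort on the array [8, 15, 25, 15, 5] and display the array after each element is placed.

First element 8 is already 'sorted'
Insert 15: shifted 0 elements -> [8, 15, 25, 15, 5]
Insert 25: shifted 0 elements -> [8, 15, 25, 15, 5]
Insert 15: shifted 1 elements -> [8, 15, 15, 25, 5]
Insert 5: shifted 4 elements -> [5, 8, 15, 15, 25]


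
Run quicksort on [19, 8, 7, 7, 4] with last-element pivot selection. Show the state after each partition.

Partition 1: pivot=4 at index 0 -> [4, 8, 7, 7, 19]
Partition 2: pivot=19 at index 4 -> [4, 8, 7, 7, 19]
Partition 3: pivot=7 at index 2 -> [4, 7, 7, 8, 19]


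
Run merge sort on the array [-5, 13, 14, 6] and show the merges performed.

Divide and conquer:
  Merge [-5] + [13] -> [-5, 13]
  Merge [14] + [6] -> [6, 14]
  Merge [-5, 13] + [6, 14] -> [-5, 6, 13, 14]


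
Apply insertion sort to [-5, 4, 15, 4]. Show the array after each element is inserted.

First element -5 is already 'sorted'
Insert 4: shifted 0 elements -> [-5, 4, 15, 4]
Insert 15: shifted 0 elements -> [-5, 4, 15, 4]
Insert 4: shifted 1 elements -> [-5, 4, 4, 15]


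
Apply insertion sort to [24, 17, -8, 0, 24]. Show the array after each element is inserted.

First element 24 is already 'sorted'
Insert 17: shifted 1 elements -> [17, 24, -8, 0, 24]
Insert -8: shifted 2 elements -> [-8, 17, 24, 0, 24]
Insert 0: shifted 2 elements -> [-8, 0, 17, 24, 24]
Insert 24: shifted 0 elements -> [-8, 0, 17, 24, 24]
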